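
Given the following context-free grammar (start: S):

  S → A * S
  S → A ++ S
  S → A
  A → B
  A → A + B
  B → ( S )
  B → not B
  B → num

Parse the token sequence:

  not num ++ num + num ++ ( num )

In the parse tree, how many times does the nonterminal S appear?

4

[S [A [B not [B num]]] ++ [S [A [A [B num]] + [B num]] ++ [S [A [B ( [S [A [B num]]] )]]]]]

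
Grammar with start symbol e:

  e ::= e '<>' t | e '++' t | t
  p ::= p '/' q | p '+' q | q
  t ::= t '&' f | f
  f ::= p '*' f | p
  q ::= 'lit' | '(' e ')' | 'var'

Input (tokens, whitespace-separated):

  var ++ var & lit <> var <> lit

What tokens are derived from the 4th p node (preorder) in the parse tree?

[e [e [e [e [t [f [p [q var]]]]] ++ [t [t [f [p [q var]]]] & [f [p [q lit]]]]] <> [t [f [p [q var]]]]] <> [t [f [p [q lit]]]]]

var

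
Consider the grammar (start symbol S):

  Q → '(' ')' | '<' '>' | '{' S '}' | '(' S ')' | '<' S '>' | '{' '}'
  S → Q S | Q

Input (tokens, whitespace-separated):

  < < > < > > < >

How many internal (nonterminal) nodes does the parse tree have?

[S [Q < [S [Q < >] [S [Q < >]]] >] [S [Q < >]]]

8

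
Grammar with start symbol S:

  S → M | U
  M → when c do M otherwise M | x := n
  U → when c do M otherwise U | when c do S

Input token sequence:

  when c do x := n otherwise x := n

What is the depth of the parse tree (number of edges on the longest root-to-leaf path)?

3

[S [M when c do [M x := n] otherwise [M x := n]]]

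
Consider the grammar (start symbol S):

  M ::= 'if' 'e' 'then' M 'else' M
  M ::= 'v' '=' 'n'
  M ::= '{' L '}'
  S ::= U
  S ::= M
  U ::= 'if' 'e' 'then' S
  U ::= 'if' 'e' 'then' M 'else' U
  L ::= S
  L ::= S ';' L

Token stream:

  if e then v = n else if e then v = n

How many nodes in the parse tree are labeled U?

[S [U if e then [M v = n] else [U if e then [S [M v = n]]]]]

2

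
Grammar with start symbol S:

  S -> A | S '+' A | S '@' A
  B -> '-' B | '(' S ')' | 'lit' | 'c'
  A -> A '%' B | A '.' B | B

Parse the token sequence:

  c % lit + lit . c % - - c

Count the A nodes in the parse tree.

5

[S [S [A [A [B c]] % [B lit]]] + [A [A [A [B lit]] . [B c]] % [B - [B - [B c]]]]]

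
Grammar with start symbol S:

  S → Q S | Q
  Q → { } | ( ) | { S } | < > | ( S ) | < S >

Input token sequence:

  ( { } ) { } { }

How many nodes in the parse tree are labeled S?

4

[S [Q ( [S [Q { }]] )] [S [Q { }] [S [Q { }]]]]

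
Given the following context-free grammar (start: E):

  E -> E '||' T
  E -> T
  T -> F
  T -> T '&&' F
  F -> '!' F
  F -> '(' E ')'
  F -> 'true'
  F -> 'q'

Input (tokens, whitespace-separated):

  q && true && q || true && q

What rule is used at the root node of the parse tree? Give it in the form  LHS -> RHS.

E -> E '||' T

[E [E [T [T [T [F q]] && [F true]] && [F q]]] || [T [T [F true]] && [F q]]]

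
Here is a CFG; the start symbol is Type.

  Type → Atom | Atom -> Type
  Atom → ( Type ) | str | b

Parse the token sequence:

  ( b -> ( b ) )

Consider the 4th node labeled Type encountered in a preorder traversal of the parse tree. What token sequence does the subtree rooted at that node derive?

[Type [Atom ( [Type [Atom b] -> [Type [Atom ( [Type [Atom b]] )]]] )]]

b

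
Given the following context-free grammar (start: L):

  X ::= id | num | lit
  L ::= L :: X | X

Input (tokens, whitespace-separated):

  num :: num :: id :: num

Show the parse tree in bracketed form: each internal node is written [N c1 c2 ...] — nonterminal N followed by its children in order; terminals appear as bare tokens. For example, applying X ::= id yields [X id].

L
L :: X
L :: X :: X
L :: X :: X :: X
X :: X :: X :: X
num :: X :: X :: X
num :: num :: X :: X
num :: num :: id :: X
num :: num :: id :: num

[L [L [L [L [X num]] :: [X num]] :: [X id]] :: [X num]]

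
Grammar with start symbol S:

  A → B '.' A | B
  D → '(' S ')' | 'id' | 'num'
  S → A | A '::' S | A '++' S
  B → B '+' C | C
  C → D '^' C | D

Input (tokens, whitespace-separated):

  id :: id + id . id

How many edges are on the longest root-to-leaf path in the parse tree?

[S [A [B [C [D id]]]] :: [S [A [B [B [C [D id]]] + [C [D id]]] . [A [B [C [D id]]]]]]]

7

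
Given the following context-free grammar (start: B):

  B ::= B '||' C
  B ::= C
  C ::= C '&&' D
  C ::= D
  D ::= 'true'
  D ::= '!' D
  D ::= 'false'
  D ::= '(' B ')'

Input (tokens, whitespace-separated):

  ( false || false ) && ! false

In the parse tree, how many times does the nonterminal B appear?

3

[B [C [C [D ( [B [B [C [D false]]] || [C [D false]]] )]] && [D ! [D false]]]]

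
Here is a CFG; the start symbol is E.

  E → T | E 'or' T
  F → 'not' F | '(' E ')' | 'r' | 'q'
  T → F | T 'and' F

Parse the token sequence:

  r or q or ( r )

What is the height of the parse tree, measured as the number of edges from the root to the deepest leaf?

[E [E [E [T [F r]]] or [T [F q]]] or [T [F ( [E [T [F r]]] )]]]

6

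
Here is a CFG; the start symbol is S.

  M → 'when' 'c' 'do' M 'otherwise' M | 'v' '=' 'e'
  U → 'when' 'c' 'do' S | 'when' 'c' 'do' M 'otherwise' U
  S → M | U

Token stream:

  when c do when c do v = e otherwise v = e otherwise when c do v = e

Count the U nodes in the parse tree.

2

[S [U when c do [M when c do [M v = e] otherwise [M v = e]] otherwise [U when c do [S [M v = e]]]]]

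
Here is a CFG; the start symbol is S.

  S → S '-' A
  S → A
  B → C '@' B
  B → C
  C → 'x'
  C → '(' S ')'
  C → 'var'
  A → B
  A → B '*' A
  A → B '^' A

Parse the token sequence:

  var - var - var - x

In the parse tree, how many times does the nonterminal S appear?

[S [S [S [S [A [B [C var]]]] - [A [B [C var]]]] - [A [B [C var]]]] - [A [B [C x]]]]

4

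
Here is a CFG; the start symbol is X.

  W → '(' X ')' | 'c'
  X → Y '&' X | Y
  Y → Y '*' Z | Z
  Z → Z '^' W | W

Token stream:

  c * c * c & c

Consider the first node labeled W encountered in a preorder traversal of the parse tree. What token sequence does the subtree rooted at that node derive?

[X [Y [Y [Y [Z [W c]]] * [Z [W c]]] * [Z [W c]]] & [X [Y [Z [W c]]]]]

c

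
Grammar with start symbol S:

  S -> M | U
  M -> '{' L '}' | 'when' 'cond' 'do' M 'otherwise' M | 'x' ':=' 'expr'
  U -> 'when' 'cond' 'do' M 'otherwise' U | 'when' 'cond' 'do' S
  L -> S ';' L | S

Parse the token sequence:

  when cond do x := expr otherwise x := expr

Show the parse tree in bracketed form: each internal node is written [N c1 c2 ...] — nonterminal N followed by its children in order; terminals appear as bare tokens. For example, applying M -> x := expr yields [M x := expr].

[S [M when cond do [M x := expr] otherwise [M x := expr]]]

S
M
when cond do M otherwise M
when cond do x := expr otherwise M
when cond do x := expr otherwise x := expr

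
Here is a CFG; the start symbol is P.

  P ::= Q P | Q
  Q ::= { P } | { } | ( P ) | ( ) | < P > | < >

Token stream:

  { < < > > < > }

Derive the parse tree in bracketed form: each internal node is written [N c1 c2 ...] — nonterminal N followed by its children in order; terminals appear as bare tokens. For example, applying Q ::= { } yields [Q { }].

P
Q
{ P }
{ Q P }
{ < P > P }
{ < Q > P }
{ < < > > P }
{ < < > > Q }
{ < < > > < > }

[P [Q { [P [Q < [P [Q < >]] >] [P [Q < >]]] }]]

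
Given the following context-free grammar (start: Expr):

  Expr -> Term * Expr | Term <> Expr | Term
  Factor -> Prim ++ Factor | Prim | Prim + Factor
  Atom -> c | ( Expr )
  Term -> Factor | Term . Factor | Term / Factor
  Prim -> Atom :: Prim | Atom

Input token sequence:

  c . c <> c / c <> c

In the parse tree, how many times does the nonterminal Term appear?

[Expr [Term [Term [Factor [Prim [Atom c]]]] . [Factor [Prim [Atom c]]]] <> [Expr [Term [Term [Factor [Prim [Atom c]]]] / [Factor [Prim [Atom c]]]] <> [Expr [Term [Factor [Prim [Atom c]]]]]]]

5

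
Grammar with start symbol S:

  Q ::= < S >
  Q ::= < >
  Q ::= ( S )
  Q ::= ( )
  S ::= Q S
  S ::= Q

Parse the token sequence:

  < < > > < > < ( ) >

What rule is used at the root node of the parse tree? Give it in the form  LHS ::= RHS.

S ::= Q S

[S [Q < [S [Q < >]] >] [S [Q < >] [S [Q < [S [Q ( )]] >]]]]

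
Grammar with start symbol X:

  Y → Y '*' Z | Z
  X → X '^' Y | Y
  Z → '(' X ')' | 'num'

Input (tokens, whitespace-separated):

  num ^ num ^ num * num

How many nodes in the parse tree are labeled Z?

4

[X [X [X [Y [Z num]]] ^ [Y [Z num]]] ^ [Y [Y [Z num]] * [Z num]]]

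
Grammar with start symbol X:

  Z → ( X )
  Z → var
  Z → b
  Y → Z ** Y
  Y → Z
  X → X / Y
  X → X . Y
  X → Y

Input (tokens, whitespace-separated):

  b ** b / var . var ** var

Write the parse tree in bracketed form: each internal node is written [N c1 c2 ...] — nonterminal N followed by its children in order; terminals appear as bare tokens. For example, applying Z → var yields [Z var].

[X [X [X [Y [Z b] ** [Y [Z b]]]] / [Y [Z var]]] . [Y [Z var] ** [Y [Z var]]]]

X
X . Y
X / Y . Y
Y / Y . Y
Z ** Y / Y . Y
b ** Y / Y . Y
b ** Z / Y . Y
b ** b / Y . Y
b ** b / Z . Y
b ** b / var . Y
b ** b / var . Z ** Y
b ** b / var . var ** Y
b ** b / var . var ** Z
b ** b / var . var ** var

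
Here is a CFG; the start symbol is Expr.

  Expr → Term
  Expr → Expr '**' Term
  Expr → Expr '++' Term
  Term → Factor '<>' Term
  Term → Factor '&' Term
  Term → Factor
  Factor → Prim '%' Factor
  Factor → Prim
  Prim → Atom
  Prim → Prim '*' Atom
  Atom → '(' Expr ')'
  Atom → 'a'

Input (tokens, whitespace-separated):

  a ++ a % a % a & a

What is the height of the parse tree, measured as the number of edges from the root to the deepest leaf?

7

[Expr [Expr [Term [Factor [Prim [Atom a]]]]] ++ [Term [Factor [Prim [Atom a]] % [Factor [Prim [Atom a]] % [Factor [Prim [Atom a]]]]] & [Term [Factor [Prim [Atom a]]]]]]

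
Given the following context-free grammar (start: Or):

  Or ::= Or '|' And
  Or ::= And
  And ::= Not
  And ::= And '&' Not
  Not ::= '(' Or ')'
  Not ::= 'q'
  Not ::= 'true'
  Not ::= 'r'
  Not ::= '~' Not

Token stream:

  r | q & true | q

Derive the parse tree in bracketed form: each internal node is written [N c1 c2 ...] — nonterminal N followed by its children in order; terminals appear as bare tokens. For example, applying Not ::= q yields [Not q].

[Or [Or [Or [And [Not r]]] | [And [And [Not q]] & [Not true]]] | [And [Not q]]]

Or
Or | And
Or | And | And
And | And | And
Not | And | And
r | And | And
r | And & Not | And
r | Not & Not | And
r | q & Not | And
r | q & true | And
r | q & true | Not
r | q & true | q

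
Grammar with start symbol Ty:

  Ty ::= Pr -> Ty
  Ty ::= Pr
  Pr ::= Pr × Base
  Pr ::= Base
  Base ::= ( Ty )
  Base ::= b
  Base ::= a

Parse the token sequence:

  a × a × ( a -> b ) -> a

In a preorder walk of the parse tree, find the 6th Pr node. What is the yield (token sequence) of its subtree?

a

[Ty [Pr [Pr [Pr [Base a]] × [Base a]] × [Base ( [Ty [Pr [Base a]] -> [Ty [Pr [Base b]]]] )]] -> [Ty [Pr [Base a]]]]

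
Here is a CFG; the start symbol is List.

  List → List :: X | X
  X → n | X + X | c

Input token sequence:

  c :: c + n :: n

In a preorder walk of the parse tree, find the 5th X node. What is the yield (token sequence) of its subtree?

n

[List [List [List [X c]] :: [X [X c] + [X n]]] :: [X n]]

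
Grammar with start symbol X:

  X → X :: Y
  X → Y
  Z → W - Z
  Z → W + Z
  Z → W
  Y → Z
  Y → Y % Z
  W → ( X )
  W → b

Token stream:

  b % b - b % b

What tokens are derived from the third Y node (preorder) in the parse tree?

[X [Y [Y [Y [Z [W b]]] % [Z [W b] - [Z [W b]]]] % [Z [W b]]]]

b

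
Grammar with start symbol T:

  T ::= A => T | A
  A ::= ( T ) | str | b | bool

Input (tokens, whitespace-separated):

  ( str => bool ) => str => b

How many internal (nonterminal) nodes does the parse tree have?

10

[T [A ( [T [A str] => [T [A bool]]] )] => [T [A str] => [T [A b]]]]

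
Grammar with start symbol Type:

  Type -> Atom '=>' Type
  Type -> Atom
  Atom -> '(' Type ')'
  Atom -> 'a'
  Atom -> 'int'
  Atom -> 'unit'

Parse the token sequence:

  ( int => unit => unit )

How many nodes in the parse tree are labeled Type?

[Type [Atom ( [Type [Atom int] => [Type [Atom unit] => [Type [Atom unit]]]] )]]

4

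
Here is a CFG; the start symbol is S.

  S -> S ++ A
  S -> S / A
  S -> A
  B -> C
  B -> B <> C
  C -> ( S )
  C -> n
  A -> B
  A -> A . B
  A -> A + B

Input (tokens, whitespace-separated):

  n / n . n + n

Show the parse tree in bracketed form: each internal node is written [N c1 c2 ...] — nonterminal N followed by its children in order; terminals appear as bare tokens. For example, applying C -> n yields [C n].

[S [S [A [B [C n]]]] / [A [A [A [B [C n]]] . [B [C n]]] + [B [C n]]]]

S
S / A
A / A
B / A
C / A
n / A
n / A + B
n / A . B + B
n / B . B + B
n / C . B + B
n / n . B + B
n / n . C + B
n / n . n + B
n / n . n + C
n / n . n + n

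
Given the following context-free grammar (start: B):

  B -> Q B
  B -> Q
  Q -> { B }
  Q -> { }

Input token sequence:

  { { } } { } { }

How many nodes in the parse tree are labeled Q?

[B [Q { [B [Q { }]] }] [B [Q { }] [B [Q { }]]]]

4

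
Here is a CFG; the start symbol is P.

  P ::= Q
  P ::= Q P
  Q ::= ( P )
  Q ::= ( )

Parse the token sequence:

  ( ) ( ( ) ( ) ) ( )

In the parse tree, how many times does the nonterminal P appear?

[P [Q ( )] [P [Q ( [P [Q ( )] [P [Q ( )]]] )] [P [Q ( )]]]]

5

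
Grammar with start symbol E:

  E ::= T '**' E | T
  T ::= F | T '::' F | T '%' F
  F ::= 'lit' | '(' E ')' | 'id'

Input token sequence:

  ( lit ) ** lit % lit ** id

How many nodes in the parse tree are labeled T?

5

[E [T [F ( [E [T [F lit]]] )]] ** [E [T [T [F lit]] % [F lit]] ** [E [T [F id]]]]]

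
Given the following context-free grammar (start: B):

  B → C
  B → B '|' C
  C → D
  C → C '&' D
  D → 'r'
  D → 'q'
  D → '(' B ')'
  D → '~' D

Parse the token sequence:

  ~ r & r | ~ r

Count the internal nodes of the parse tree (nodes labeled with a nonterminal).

[B [B [C [C [D ~ [D r]]] & [D r]]] | [C [D ~ [D r]]]]

10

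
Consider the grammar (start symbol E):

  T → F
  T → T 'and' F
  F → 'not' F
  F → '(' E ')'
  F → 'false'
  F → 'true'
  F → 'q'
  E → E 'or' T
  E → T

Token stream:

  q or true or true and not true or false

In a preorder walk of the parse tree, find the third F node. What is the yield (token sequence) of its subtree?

[E [E [E [E [T [F q]]] or [T [F true]]] or [T [T [F true]] and [F not [F true]]]] or [T [F false]]]

true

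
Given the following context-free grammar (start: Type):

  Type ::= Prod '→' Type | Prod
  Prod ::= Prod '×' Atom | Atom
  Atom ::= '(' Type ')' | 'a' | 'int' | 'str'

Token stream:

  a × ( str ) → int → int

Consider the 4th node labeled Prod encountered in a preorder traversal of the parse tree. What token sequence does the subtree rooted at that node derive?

[Type [Prod [Prod [Atom a]] × [Atom ( [Type [Prod [Atom str]]] )]] → [Type [Prod [Atom int]] → [Type [Prod [Atom int]]]]]

int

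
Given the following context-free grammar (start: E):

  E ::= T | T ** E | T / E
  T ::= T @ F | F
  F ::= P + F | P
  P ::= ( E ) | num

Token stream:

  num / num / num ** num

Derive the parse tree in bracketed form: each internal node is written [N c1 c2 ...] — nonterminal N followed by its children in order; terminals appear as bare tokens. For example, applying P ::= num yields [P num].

[E [T [F [P num]]] / [E [T [F [P num]]] / [E [T [F [P num]]] ** [E [T [F [P num]]]]]]]

E
T / E
F / E
P / E
num / E
num / T / E
num / F / E
num / P / E
num / num / E
num / num / T ** E
num / num / F ** E
num / num / P ** E
num / num / num ** E
num / num / num ** T
num / num / num ** F
num / num / num ** P
num / num / num ** num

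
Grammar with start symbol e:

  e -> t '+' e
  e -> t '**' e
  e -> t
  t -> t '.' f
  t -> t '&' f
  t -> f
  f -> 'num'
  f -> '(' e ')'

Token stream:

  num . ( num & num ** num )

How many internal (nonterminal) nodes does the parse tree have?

13

[e [t [t [f num]] . [f ( [e [t [t [f num]] & [f num]] ** [e [t [f num]]]] )]]]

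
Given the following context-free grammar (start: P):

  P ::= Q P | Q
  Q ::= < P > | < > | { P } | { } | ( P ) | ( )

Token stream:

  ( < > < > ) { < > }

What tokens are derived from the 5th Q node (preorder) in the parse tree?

[P [Q ( [P [Q < >] [P [Q < >]]] )] [P [Q { [P [Q < >]] }]]]

< >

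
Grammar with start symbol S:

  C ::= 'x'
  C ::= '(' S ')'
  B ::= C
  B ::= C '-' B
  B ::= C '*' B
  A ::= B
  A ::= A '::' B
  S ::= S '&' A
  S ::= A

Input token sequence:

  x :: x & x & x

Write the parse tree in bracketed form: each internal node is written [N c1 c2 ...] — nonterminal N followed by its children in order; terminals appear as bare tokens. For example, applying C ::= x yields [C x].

S
S & A
S & A & A
A & A & A
A :: B & A & A
B :: B & A & A
C :: B & A & A
x :: B & A & A
x :: C & A & A
x :: x & A & A
x :: x & B & A
x :: x & C & A
x :: x & x & A
x :: x & x & B
x :: x & x & C
x :: x & x & x

[S [S [S [A [A [B [C x]]] :: [B [C x]]]] & [A [B [C x]]]] & [A [B [C x]]]]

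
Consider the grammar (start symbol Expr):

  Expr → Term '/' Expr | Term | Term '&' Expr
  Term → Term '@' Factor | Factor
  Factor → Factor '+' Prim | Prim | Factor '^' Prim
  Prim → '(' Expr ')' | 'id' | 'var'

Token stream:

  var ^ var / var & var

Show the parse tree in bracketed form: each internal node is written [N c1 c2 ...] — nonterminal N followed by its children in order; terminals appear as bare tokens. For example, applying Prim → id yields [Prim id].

Expr
Term / Expr
Factor / Expr
Factor ^ Prim / Expr
Prim ^ Prim / Expr
var ^ Prim / Expr
var ^ var / Expr
var ^ var / Term & Expr
var ^ var / Factor & Expr
var ^ var / Prim & Expr
var ^ var / var & Expr
var ^ var / var & Term
var ^ var / var & Factor
var ^ var / var & Prim
var ^ var / var & var

[Expr [Term [Factor [Factor [Prim var]] ^ [Prim var]]] / [Expr [Term [Factor [Prim var]]] & [Expr [Term [Factor [Prim var]]]]]]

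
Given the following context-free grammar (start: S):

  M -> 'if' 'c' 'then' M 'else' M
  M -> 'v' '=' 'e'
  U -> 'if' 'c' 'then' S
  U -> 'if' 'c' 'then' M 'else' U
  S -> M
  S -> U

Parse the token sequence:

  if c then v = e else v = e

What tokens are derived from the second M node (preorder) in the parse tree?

[S [M if c then [M v = e] else [M v = e]]]

v = e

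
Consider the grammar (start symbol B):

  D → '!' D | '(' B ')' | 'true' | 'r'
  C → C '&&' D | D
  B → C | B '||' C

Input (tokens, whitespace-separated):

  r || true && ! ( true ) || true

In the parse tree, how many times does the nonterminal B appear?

4

[B [B [B [C [D r]]] || [C [C [D true]] && [D ! [D ( [B [C [D true]]] )]]]] || [C [D true]]]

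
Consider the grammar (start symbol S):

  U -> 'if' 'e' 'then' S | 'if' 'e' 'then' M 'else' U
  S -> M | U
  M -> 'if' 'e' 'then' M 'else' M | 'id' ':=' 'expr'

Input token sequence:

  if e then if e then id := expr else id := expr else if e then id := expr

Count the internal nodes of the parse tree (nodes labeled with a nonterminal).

[S [U if e then [M if e then [M id := expr] else [M id := expr]] else [U if e then [S [M id := expr]]]]]

8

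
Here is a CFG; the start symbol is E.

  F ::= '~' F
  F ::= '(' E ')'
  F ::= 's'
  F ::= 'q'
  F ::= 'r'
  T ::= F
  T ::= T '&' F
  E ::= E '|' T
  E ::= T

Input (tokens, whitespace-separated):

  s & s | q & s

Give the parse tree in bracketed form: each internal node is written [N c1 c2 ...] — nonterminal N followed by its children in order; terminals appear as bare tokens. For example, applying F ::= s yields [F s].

[E [E [T [T [F s]] & [F s]]] | [T [T [F q]] & [F s]]]

E
E | T
T | T
T & F | T
F & F | T
s & F | T
s & s | T
s & s | T & F
s & s | F & F
s & s | q & F
s & s | q & s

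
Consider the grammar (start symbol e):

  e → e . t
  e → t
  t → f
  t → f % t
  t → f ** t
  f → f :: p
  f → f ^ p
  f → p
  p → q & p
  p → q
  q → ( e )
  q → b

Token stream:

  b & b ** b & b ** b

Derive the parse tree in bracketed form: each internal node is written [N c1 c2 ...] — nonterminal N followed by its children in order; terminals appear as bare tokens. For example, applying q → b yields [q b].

[e [t [f [p [q b] & [p [q b]]]] ** [t [f [p [q b] & [p [q b]]]] ** [t [f [p [q b]]]]]]]

e
t
f ** t
p ** t
q & p ** t
b & p ** t
b & q ** t
b & b ** t
b & b ** f ** t
b & b ** p ** t
b & b ** q & p ** t
b & b ** b & p ** t
b & b ** b & q ** t
b & b ** b & b ** t
b & b ** b & b ** f
b & b ** b & b ** p
b & b ** b & b ** q
b & b ** b & b ** b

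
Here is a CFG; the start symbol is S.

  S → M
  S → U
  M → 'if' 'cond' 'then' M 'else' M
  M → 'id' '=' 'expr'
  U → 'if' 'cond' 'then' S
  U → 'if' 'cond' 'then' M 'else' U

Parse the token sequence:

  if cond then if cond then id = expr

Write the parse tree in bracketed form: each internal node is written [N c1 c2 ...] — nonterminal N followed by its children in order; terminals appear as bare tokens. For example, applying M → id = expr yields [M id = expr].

S
U
if cond then S
if cond then U
if cond then if cond then S
if cond then if cond then M
if cond then if cond then id = expr

[S [U if cond then [S [U if cond then [S [M id = expr]]]]]]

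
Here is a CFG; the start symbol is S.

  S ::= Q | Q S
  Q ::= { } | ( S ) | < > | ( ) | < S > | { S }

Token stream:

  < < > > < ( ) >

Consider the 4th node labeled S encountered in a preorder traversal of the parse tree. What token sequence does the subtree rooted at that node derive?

[S [Q < [S [Q < >]] >] [S [Q < [S [Q ( )]] >]]]

( )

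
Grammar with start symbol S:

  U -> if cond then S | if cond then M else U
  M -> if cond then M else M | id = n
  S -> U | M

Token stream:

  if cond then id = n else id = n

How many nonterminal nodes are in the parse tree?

[S [M if cond then [M id = n] else [M id = n]]]

4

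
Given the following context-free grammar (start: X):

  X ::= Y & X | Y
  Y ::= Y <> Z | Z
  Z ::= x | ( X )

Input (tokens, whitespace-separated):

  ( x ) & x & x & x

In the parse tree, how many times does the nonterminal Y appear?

[X [Y [Z ( [X [Y [Z x]]] )]] & [X [Y [Z x]] & [X [Y [Z x]] & [X [Y [Z x]]]]]]

5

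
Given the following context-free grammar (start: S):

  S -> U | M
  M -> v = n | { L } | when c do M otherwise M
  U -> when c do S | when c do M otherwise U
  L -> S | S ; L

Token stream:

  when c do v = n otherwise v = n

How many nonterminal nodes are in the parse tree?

[S [M when c do [M v = n] otherwise [M v = n]]]

4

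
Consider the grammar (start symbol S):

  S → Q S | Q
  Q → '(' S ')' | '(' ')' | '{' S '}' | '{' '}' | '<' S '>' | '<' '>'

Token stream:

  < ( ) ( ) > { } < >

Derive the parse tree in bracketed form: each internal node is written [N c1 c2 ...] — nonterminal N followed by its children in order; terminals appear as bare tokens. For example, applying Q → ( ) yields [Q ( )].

[S [Q < [S [Q ( )] [S [Q ( )]]] >] [S [Q { }] [S [Q < >]]]]

S
Q S
< S > S
< Q S > S
< ( ) S > S
< ( ) Q > S
< ( ) ( ) > S
< ( ) ( ) > Q S
< ( ) ( ) > { } S
< ( ) ( ) > { } Q
< ( ) ( ) > { } < >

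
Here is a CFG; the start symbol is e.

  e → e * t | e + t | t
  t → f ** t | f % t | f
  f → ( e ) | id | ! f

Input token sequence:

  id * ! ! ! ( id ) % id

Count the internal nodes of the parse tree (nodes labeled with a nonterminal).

[e [e [t [f id]]] * [t [f ! [f ! [f ! [f ( [e [t [f id]]] )]]]] % [t [f id]]]]

14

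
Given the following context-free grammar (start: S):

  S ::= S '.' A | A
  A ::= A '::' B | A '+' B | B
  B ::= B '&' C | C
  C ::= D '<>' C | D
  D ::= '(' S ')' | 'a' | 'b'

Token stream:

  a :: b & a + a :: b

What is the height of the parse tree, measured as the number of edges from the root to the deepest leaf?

[S [A [A [A [A [B [C [D a]]]] :: [B [B [C [D b]]] & [C [D a]]]] + [B [C [D a]]]] :: [B [C [D b]]]]]

8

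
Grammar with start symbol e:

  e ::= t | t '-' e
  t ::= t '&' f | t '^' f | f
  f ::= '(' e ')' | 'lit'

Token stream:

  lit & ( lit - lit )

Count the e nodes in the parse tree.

3

[e [t [t [f lit]] & [f ( [e [t [f lit]] - [e [t [f lit]]]] )]]]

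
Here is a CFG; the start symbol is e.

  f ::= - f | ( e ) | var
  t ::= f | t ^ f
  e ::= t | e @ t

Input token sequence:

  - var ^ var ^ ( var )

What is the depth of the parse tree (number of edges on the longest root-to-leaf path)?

6

[e [t [t [t [f - [f var]]] ^ [f var]] ^ [f ( [e [t [f var]]] )]]]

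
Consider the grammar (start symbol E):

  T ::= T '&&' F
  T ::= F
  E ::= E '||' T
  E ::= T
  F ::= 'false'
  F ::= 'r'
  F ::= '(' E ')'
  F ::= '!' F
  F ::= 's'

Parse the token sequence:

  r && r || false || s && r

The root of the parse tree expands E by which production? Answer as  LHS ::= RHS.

[E [E [E [T [T [F r]] && [F r]]] || [T [F false]]] || [T [T [F s]] && [F r]]]

E ::= E '||' T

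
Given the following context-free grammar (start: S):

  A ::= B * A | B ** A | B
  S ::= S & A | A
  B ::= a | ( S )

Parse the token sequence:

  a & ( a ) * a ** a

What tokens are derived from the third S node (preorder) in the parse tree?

a

[S [S [A [B a]]] & [A [B ( [S [A [B a]]] )] * [A [B a] ** [A [B a]]]]]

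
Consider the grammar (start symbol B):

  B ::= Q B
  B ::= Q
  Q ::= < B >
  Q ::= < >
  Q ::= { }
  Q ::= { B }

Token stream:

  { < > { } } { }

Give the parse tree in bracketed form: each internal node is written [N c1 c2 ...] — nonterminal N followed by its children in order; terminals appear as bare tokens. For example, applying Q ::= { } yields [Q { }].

B
Q B
{ B } B
{ Q B } B
{ < > B } B
{ < > Q } B
{ < > { } } B
{ < > { } } Q
{ < > { } } { }

[B [Q { [B [Q < >] [B [Q { }]]] }] [B [Q { }]]]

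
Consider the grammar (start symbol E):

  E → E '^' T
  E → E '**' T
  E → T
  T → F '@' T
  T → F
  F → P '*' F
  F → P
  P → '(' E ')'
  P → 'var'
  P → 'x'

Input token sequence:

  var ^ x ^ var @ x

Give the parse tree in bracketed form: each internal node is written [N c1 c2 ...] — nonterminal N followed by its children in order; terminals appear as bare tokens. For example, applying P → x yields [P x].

E
E ^ T
E ^ T ^ T
T ^ T ^ T
F ^ T ^ T
P ^ T ^ T
var ^ T ^ T
var ^ F ^ T
var ^ P ^ T
var ^ x ^ T
var ^ x ^ F @ T
var ^ x ^ P @ T
var ^ x ^ var @ T
var ^ x ^ var @ F
var ^ x ^ var @ P
var ^ x ^ var @ x

[E [E [E [T [F [P var]]]] ^ [T [F [P x]]]] ^ [T [F [P var]] @ [T [F [P x]]]]]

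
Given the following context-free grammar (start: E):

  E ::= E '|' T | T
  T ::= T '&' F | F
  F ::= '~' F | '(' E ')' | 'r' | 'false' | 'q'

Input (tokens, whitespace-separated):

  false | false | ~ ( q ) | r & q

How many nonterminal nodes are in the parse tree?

18

[E [E [E [E [T [F false]]] | [T [F false]]] | [T [F ~ [F ( [E [T [F q]]] )]]]] | [T [T [F r]] & [F q]]]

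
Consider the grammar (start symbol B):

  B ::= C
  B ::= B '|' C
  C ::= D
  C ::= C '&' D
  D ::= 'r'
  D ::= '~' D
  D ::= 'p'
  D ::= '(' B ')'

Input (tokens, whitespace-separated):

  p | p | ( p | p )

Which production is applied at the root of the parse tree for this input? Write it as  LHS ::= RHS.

B ::= B '|' C

[B [B [B [C [D p]]] | [C [D p]]] | [C [D ( [B [B [C [D p]]] | [C [D p]]] )]]]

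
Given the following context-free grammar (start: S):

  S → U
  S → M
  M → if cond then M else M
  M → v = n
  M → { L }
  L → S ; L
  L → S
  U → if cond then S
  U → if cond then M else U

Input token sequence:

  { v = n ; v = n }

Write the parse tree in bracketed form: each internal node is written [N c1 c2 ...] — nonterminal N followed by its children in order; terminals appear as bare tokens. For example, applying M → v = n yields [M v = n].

S
M
{ L }
{ S ; L }
{ M ; L }
{ v = n ; L }
{ v = n ; S }
{ v = n ; M }
{ v = n ; v = n }

[S [M { [L [S [M v = n]] ; [L [S [M v = n]]]] }]]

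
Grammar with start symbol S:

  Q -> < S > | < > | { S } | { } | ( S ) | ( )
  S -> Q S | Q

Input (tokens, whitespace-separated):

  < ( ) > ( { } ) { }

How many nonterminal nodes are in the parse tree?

10

[S [Q < [S [Q ( )]] >] [S [Q ( [S [Q { }]] )] [S [Q { }]]]]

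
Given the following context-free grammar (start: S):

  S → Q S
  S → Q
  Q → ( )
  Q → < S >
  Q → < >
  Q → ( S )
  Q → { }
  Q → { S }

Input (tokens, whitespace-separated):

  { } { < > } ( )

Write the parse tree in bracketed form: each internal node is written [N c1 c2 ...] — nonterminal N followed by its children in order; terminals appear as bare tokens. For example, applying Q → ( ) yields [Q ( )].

[S [Q { }] [S [Q { [S [Q < >]] }] [S [Q ( )]]]]

S
Q S
{ } S
{ } Q S
{ } { S } S
{ } { Q } S
{ } { < > } S
{ } { < > } Q
{ } { < > } ( )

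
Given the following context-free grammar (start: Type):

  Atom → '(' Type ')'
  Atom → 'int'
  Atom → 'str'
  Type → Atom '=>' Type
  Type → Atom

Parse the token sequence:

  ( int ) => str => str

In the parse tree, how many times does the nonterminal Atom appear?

[Type [Atom ( [Type [Atom int]] )] => [Type [Atom str] => [Type [Atom str]]]]

4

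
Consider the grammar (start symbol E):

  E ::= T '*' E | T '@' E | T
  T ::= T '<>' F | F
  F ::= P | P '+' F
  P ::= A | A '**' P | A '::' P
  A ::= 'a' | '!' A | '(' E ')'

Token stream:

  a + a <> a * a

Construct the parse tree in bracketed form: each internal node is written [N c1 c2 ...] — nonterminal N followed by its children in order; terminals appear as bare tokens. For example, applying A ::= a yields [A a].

[E [T [T [F [P [A a]] + [F [P [A a]]]]] <> [F [P [A a]]]] * [E [T [F [P [A a]]]]]]

E
T * E
T <> F * E
F <> F * E
P + F <> F * E
A + F <> F * E
a + F <> F * E
a + P <> F * E
a + A <> F * E
a + a <> F * E
a + a <> P * E
a + a <> A * E
a + a <> a * E
a + a <> a * T
a + a <> a * F
a + a <> a * P
a + a <> a * A
a + a <> a * a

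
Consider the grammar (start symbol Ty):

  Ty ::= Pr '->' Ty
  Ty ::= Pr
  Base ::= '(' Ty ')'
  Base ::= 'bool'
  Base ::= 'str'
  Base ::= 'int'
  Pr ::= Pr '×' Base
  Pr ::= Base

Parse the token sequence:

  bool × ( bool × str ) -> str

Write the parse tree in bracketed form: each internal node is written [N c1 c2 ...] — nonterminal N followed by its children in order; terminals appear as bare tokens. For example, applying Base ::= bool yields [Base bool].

Ty
Pr -> Ty
Pr × Base -> Ty
Base × Base -> Ty
bool × Base -> Ty
bool × ( Ty ) -> Ty
bool × ( Pr ) -> Ty
bool × ( Pr × Base ) -> Ty
bool × ( Base × Base ) -> Ty
bool × ( bool × Base ) -> Ty
bool × ( bool × str ) -> Ty
bool × ( bool × str ) -> Pr
bool × ( bool × str ) -> Base
bool × ( bool × str ) -> str

[Ty [Pr [Pr [Base bool]] × [Base ( [Ty [Pr [Pr [Base bool]] × [Base str]]] )]] -> [Ty [Pr [Base str]]]]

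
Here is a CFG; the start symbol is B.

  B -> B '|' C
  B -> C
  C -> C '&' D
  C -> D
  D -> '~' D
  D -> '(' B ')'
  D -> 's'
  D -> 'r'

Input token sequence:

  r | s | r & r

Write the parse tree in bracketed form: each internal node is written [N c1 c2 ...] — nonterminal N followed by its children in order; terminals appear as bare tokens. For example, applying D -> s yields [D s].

B
B | C
B | C | C
C | C | C
D | C | C
r | C | C
r | D | C
r | s | C
r | s | C & D
r | s | D & D
r | s | r & D
r | s | r & r

[B [B [B [C [D r]]] | [C [D s]]] | [C [C [D r]] & [D r]]]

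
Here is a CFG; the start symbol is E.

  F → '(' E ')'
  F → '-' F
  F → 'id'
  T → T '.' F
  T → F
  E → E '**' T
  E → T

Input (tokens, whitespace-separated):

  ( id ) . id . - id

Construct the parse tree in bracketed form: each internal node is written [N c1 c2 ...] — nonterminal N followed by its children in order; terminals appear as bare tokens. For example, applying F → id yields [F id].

E
T
T . F
T . F . F
F . F . F
( E ) . F . F
( T ) . F . F
( F ) . F . F
( id ) . F . F
( id ) . id . F
( id ) . id . - F
( id ) . id . - id

[E [T [T [T [F ( [E [T [F id]]] )]] . [F id]] . [F - [F id]]]]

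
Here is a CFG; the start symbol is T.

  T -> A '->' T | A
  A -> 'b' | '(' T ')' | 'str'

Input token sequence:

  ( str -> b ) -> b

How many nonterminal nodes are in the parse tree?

[T [A ( [T [A str] -> [T [A b]]] )] -> [T [A b]]]

8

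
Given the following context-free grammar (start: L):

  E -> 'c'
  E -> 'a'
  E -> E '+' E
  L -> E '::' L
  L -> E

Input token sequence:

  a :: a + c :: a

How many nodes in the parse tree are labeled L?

[L [E a] :: [L [E [E a] + [E c]] :: [L [E a]]]]

3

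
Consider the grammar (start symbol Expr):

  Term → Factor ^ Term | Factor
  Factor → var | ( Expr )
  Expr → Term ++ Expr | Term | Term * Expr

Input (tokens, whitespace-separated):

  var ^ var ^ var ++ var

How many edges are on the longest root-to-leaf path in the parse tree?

[Expr [Term [Factor var] ^ [Term [Factor var] ^ [Term [Factor var]]]] ++ [Expr [Term [Factor var]]]]

5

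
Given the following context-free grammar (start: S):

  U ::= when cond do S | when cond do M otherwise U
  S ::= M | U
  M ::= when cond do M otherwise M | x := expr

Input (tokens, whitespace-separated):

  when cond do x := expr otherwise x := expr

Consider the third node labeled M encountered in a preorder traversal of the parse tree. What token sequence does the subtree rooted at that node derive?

x := expr

[S [M when cond do [M x := expr] otherwise [M x := expr]]]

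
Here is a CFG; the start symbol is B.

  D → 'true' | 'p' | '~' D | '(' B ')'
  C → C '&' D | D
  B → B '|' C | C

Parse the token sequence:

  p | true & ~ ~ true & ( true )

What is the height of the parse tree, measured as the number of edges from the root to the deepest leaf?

[B [B [C [D p]]] | [C [C [C [D true]] & [D ~ [D ~ [D true]]]] & [D ( [B [C [D true]]] )]]]

6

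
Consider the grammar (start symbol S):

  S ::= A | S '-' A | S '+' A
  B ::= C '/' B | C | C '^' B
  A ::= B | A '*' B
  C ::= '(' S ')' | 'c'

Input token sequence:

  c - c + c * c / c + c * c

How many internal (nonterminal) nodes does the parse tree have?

[S [S [S [S [A [B [C c]]]] - [A [B [C c]]]] + [A [A [B [C c]]] * [B [C c] / [B [C c]]]]] + [A [A [B [C c]]] * [B [C c]]]]

24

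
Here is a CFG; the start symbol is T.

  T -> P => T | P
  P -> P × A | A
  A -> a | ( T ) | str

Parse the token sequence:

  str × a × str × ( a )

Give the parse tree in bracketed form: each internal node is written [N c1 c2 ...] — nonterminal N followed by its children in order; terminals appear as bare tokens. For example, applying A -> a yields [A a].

T
P
P × A
P × A × A
P × A × A × A
A × A × A × A
str × A × A × A
str × a × A × A
str × a × str × A
str × a × str × ( T )
str × a × str × ( P )
str × a × str × ( A )
str × a × str × ( a )

[T [P [P [P [P [A str]] × [A a]] × [A str]] × [A ( [T [P [A a]]] )]]]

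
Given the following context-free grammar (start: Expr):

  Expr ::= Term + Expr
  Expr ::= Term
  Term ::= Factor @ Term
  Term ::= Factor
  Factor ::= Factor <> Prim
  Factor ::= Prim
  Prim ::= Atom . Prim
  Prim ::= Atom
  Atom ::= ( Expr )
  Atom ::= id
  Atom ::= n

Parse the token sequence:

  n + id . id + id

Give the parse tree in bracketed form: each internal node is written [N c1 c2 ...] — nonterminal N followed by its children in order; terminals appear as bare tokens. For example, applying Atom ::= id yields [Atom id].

[Expr [Term [Factor [Prim [Atom n]]]] + [Expr [Term [Factor [Prim [Atom id] . [Prim [Atom id]]]]] + [Expr [Term [Factor [Prim [Atom id]]]]]]]

Expr
Term + Expr
Factor + Expr
Prim + Expr
Atom + Expr
n + Expr
n + Term + Expr
n + Factor + Expr
n + Prim + Expr
n + Atom . Prim + Expr
n + id . Prim + Expr
n + id . Atom + Expr
n + id . id + Expr
n + id . id + Term
n + id . id + Factor
n + id . id + Prim
n + id . id + Atom
n + id . id + id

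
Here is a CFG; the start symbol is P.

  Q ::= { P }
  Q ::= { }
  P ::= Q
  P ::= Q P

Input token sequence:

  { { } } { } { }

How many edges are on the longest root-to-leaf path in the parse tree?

[P [Q { [P [Q { }]] }] [P [Q { }] [P [Q { }]]]]

4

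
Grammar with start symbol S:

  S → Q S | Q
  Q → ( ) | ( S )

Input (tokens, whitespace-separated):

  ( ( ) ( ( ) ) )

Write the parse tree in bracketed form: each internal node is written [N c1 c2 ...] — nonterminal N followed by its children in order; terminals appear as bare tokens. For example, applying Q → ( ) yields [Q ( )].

[S [Q ( [S [Q ( )] [S [Q ( [S [Q ( )]] )]]] )]]

S
Q
( S )
( Q S )
( ( ) S )
( ( ) Q )
( ( ) ( S ) )
( ( ) ( Q ) )
( ( ) ( ( ) ) )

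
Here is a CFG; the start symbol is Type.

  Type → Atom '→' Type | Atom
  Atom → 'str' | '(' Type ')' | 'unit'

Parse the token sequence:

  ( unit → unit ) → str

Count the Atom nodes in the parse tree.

[Type [Atom ( [Type [Atom unit] → [Type [Atom unit]]] )] → [Type [Atom str]]]

4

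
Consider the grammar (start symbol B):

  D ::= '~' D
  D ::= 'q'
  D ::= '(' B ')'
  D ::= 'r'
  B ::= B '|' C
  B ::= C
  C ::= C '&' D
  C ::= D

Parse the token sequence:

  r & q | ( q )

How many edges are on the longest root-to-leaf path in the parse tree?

6

[B [B [C [C [D r]] & [D q]]] | [C [D ( [B [C [D q]]] )]]]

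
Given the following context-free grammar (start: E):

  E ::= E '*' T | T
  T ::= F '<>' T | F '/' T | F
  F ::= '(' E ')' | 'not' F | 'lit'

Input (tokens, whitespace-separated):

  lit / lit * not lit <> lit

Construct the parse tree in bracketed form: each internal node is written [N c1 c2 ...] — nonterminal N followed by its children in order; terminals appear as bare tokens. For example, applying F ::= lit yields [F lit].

E
E * T
T * T
F / T * T
lit / T * T
lit / F * T
lit / lit * T
lit / lit * F <> T
lit / lit * not F <> T
lit / lit * not lit <> T
lit / lit * not lit <> F
lit / lit * not lit <> lit

[E [E [T [F lit] / [T [F lit]]]] * [T [F not [F lit]] <> [T [F lit]]]]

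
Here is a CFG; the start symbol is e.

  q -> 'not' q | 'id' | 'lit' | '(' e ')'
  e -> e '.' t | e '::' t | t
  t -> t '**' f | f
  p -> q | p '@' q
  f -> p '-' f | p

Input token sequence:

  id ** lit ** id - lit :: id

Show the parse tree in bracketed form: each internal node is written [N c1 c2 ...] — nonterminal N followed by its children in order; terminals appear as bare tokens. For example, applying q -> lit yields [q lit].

[e [e [t [t [t [f [p [q id]]]] ** [f [p [q lit]]]] ** [f [p [q id]] - [f [p [q lit]]]]]] :: [t [f [p [q id]]]]]

e
e :: t
t :: t
t ** f :: t
t ** f ** f :: t
f ** f ** f :: t
p ** f ** f :: t
q ** f ** f :: t
id ** f ** f :: t
id ** p ** f :: t
id ** q ** f :: t
id ** lit ** f :: t
id ** lit ** p - f :: t
id ** lit ** q - f :: t
id ** lit ** id - f :: t
id ** lit ** id - p :: t
id ** lit ** id - q :: t
id ** lit ** id - lit :: t
id ** lit ** id - lit :: f
id ** lit ** id - lit :: p
id ** lit ** id - lit :: q
id ** lit ** id - lit :: id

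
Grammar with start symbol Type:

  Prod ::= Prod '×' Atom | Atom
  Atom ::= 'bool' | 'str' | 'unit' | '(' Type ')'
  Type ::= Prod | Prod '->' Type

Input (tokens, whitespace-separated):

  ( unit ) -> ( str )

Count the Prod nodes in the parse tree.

4

[Type [Prod [Atom ( [Type [Prod [Atom unit]]] )]] -> [Type [Prod [Atom ( [Type [Prod [Atom str]]] )]]]]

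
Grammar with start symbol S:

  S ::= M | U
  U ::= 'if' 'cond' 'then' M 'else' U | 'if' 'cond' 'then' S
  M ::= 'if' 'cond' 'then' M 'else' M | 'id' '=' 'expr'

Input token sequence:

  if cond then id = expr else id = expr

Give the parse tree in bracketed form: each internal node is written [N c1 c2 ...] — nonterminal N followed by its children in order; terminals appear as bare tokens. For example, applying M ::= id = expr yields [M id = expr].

S
M
if cond then M else M
if cond then id = expr else M
if cond then id = expr else id = expr

[S [M if cond then [M id = expr] else [M id = expr]]]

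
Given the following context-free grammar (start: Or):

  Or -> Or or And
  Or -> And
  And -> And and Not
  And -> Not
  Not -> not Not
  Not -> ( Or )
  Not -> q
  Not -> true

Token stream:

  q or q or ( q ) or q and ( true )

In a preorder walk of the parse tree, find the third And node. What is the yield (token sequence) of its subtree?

[Or [Or [Or [Or [And [Not q]]] or [And [Not q]]] or [And [Not ( [Or [And [Not q]]] )]]] or [And [And [Not q]] and [Not ( [Or [And [Not true]]] )]]]

( q )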